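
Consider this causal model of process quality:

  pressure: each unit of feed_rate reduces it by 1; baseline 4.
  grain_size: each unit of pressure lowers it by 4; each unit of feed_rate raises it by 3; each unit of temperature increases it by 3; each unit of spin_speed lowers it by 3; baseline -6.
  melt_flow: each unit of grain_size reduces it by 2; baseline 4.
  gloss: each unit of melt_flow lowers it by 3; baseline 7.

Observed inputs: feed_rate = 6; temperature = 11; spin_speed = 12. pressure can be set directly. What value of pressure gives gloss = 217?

pressure = -7

Intervening on pressure fixes its value directly, overriding its dependence on feed_rate.
Substituting into the grain_size equation gives grain_size = -4*pressure + 9.
So melt_flow = 8*pressure - 14.
Substituting into the gloss equation gives gloss = -24*pressure + 49.
Solve -24*pressure + 49 = 217: pressure = (217 - 49) / -24 = -7.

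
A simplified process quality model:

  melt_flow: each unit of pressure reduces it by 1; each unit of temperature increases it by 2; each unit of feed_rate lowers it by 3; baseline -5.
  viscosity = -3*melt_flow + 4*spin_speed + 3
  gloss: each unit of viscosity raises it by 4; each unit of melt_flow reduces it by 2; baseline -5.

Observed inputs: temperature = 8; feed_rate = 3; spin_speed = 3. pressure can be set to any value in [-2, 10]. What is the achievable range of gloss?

-1 to 167

Substituting into the melt_flow equation gives melt_flow = -pressure + 2.
Substituting into the viscosity equation gives viscosity = 3*pressure + 9.
gloss becomes 14*pressure + 27.
Linear in pressure, so extremes are at the endpoints: pressure = -2 gives gloss = -1; pressure = 10 gives gloss = 167.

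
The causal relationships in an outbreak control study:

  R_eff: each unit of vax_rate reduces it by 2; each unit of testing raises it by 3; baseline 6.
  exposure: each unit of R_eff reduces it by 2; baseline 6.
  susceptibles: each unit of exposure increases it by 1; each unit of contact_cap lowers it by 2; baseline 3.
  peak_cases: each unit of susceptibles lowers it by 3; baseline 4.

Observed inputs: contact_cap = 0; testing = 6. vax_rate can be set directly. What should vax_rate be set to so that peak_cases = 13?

Substituting into the R_eff equation gives R_eff = -2*vax_rate + 24.
So exposure = 4*vax_rate - 42.
This gives susceptibles = 4*vax_rate - 39.
Substituting into the peak_cases equation gives peak_cases = -12*vax_rate + 121.
Solve -12*vax_rate + 121 = 13: vax_rate = (13 - 121) / -12 = 9.

vax_rate = 9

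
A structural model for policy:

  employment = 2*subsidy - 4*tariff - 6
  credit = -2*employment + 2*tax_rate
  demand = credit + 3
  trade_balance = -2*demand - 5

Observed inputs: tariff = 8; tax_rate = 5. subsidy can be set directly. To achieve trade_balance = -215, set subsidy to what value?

subsidy = -4

Substituting into the employment equation gives employment = 2*subsidy - 38.
Substituting into the credit equation gives credit = -4*subsidy + 86.
Substituting into the demand equation gives demand = -4*subsidy + 89.
trade_balance becomes 8*subsidy - 183.
Solve 8*subsidy - 183 = -215: subsidy = (-215 + 183) / 8 = -4.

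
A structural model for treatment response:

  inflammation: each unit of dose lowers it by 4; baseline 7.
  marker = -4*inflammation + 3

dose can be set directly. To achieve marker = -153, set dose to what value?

dose = -8

Substituting into the marker equation gives marker = 16*dose - 25.
Solve 16*dose - 25 = -153: dose = (-153 + 25) / 16 = -8.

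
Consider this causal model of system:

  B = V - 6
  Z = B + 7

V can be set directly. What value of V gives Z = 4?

Substituting into the Z equation gives Z = V + 1.
Solve V + 1 = 4: V = (4 - 1) / 1 = 3.

V = 3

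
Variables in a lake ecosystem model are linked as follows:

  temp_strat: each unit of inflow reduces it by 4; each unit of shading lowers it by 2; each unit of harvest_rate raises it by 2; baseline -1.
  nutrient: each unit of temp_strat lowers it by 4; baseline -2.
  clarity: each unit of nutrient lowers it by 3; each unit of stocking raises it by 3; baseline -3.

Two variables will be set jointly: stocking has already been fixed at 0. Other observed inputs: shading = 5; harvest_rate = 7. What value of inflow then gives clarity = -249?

inflow = 6

With stocking held at 0:
Substituting into the temp_strat equation gives temp_strat = -4*inflow + 3.
nutrient becomes 16*inflow - 14.
Substituting into the clarity equation gives clarity = -48*inflow + 39.
Solve -48*inflow + 39 = -249: inflow = (-249 - 39) / -48 = 6.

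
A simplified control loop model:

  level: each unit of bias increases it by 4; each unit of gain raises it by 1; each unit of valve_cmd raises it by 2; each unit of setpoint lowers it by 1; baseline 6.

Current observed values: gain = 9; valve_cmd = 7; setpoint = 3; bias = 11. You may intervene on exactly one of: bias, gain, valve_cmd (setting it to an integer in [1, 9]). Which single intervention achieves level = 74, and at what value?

Intervening on bias: level = 4*bias + 26. Reaching 74 requires bias = 12, outside [1, 9].
Intervening on gain: level = gain + 61. Reaching 74 requires gain = 13, outside [1, 9].
Intervening on valve_cmd: with other inputs at their observed values, level = 2*valve_cmd + 56. Solving for 74 gives valve_cmd = 9, within [1, 9].

set valve_cmd = 9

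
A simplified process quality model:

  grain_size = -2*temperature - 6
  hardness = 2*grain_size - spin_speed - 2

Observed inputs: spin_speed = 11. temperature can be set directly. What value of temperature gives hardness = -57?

temperature = 8

Substituting into the hardness equation gives hardness = -4*temperature - 25.
Solve -4*temperature - 25 = -57: temperature = (-57 + 25) / -4 = 8.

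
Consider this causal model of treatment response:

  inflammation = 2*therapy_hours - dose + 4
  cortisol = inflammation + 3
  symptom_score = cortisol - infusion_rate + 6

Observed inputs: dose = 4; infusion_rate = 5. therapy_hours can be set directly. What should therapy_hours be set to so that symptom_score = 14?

therapy_hours = 5

Substituting into the inflammation equation gives inflammation = 2*therapy_hours.
So cortisol = 2*therapy_hours + 3.
This gives symptom_score = 2*therapy_hours + 4.
Solve 2*therapy_hours + 4 = 14: therapy_hours = (14 - 4) / 2 = 5.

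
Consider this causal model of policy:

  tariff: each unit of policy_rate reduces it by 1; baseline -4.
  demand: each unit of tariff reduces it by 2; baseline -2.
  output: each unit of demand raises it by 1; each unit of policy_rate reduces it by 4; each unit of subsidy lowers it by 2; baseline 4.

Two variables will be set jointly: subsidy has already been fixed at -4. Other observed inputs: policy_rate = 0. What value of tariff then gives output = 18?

tariff = -4

With subsidy held at -4:
Intervening on tariff fixes its value directly, overriding its dependence on policy_rate.
Substituting into the output equation gives output = -2*tariff + 10.
Solve -2*tariff + 10 = 18: tariff = (18 - 10) / -2 = -4.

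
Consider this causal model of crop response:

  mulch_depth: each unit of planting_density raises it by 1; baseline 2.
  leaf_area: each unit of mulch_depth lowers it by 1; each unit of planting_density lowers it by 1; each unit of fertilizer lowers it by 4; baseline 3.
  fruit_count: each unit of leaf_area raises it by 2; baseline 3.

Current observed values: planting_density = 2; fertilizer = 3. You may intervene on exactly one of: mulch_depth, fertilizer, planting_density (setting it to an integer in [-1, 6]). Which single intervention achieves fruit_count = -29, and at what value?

Intervening on mulch_depth: with other inputs at their observed values, fruit_count = -2*mulch_depth - 19. Solving for -29 gives mulch_depth = 5, within [-1, 6].
Intervening on fertilizer: fruit_count = -8*fertilizer - 3. Reaching -29 requires fertilizer = 13/4, not an integer.
Intervening on planting_density: fruit_count = -4*planting_density - 19. Reaching -29 requires planting_density = 5/2, not an integer.

set mulch_depth = 5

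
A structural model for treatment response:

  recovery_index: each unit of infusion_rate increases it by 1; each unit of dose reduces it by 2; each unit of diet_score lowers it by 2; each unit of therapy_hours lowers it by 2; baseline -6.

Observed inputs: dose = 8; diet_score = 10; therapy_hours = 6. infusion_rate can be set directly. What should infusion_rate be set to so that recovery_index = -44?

Substituting into the recovery_index equation gives recovery_index = infusion_rate - 54.
Solve infusion_rate - 54 = -44: infusion_rate = (-44 + 54) / 1 = 10.

infusion_rate = 10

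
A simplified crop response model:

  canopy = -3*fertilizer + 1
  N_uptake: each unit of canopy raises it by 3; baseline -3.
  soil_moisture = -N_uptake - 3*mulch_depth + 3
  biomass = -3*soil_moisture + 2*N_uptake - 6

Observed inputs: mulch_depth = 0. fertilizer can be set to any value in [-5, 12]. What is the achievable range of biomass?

Substituting into the N_uptake equation gives N_uptake = -9*fertilizer.
This gives soil_moisture = 9*fertilizer + 3.
Substituting into the biomass equation gives biomass = -45*fertilizer - 15.
Linear in fertilizer, so extremes are at the endpoints: fertilizer = -5 gives biomass = 210; fertilizer = 12 gives biomass = -555.

-555 to 210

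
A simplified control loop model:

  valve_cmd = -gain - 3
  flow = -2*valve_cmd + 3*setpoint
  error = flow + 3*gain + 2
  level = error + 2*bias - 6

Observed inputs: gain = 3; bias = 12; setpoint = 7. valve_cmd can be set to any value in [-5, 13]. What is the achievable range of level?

Intervening on valve_cmd fixes its value directly, overriding its dependence on gain.
Substituting into the flow equation gives flow = -2*valve_cmd + 21.
Substituting into the error equation gives error = -2*valve_cmd + 32.
So level = -2*valve_cmd + 50.
Linear in valve_cmd, so extremes are at the endpoints: valve_cmd = -5 gives level = 60; valve_cmd = 13 gives level = 24.

24 to 60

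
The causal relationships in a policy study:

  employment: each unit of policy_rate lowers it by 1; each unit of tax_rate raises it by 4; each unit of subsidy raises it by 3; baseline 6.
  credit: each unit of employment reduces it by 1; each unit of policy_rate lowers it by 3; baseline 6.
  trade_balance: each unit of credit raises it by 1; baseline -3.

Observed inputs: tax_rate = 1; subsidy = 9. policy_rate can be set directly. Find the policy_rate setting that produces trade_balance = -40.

policy_rate = 3

Substituting into the employment equation gives employment = -policy_rate + 37.
Substituting into the credit equation gives credit = -2*policy_rate - 31.
This gives trade_balance = -2*policy_rate - 34.
Solve -2*policy_rate - 34 = -40: policy_rate = (-40 + 34) / -2 = 3.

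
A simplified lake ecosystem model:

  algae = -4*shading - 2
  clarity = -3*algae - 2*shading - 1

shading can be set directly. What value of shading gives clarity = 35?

Substituting into the clarity equation gives clarity = 10*shading + 5.
Solve 10*shading + 5 = 35: shading = (35 - 5) / 10 = 3.

shading = 3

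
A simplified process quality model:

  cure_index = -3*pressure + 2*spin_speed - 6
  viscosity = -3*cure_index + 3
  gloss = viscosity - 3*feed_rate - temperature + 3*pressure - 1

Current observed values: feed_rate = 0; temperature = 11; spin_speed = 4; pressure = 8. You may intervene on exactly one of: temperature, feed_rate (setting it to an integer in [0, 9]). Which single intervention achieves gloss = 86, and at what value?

Intervening on temperature: with other inputs at their observed values, gloss = -temperature + 92. Solving for 86 gives temperature = 6, within [0, 9].
Intervening on feed_rate: gloss = -3*feed_rate + 81. Reaching 86 requires feed_rate = -5/3, not an integer.

set temperature = 6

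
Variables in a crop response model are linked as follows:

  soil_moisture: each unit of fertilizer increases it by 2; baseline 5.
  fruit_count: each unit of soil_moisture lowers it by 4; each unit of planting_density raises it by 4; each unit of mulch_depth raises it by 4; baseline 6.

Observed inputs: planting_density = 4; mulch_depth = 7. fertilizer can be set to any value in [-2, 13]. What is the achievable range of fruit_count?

-74 to 46

Substituting into the fruit_count equation gives fruit_count = -8*fertilizer + 30.
Linear in fertilizer, so extremes are at the endpoints: fertilizer = -2 gives fruit_count = 46; fertilizer = 13 gives fruit_count = -74.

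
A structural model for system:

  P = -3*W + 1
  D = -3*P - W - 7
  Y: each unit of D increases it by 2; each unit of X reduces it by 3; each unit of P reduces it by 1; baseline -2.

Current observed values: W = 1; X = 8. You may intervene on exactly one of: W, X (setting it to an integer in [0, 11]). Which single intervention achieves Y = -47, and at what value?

Intervening on W: with other inputs at their observed values, Y = 19*W - 47. Solving for -47 gives W = 0, within [0, 11].
Intervening on X: Y = -3*X - 4. Reaching -47 requires X = 43/3, not an integer.

set W = 0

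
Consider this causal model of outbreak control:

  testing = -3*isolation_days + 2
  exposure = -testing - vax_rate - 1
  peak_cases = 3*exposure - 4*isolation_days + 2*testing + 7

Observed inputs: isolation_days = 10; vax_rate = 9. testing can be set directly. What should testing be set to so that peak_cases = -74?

Intervening on testing fixes its value directly, overriding its dependence on isolation_days.
Substituting into the exposure equation gives exposure = -testing - 10.
This gives peak_cases = -testing - 63.
Solve -testing - 63 = -74: testing = (-74 + 63) / -1 = 11.

testing = 11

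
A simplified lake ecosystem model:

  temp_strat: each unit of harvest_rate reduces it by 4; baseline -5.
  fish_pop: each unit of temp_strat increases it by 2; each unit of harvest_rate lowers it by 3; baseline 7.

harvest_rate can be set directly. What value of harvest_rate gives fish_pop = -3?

harvest_rate = 0

Substituting into the fish_pop equation gives fish_pop = -11*harvest_rate - 3.
Solve -11*harvest_rate - 3 = -3: harvest_rate = (-3 + 3) / -11 = 0.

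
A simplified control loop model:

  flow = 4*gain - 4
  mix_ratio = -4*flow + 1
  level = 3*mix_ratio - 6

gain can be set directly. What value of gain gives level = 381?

gain = -7

Substituting into the mix_ratio equation gives mix_ratio = -16*gain + 17.
level becomes -48*gain + 45.
Solve -48*gain + 45 = 381: gain = (381 - 45) / -48 = -7.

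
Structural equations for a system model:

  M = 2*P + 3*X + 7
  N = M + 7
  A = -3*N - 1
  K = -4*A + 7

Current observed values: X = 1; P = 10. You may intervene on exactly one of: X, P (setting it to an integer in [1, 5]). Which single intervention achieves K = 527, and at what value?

set X = 3

Intervening on X: with other inputs at their observed values, K = 36*X + 419. Solving for 527 gives X = 3, within [1, 5].
Intervening on P: K = 24*P + 215. Reaching 527 requires P = 13, outside [1, 5].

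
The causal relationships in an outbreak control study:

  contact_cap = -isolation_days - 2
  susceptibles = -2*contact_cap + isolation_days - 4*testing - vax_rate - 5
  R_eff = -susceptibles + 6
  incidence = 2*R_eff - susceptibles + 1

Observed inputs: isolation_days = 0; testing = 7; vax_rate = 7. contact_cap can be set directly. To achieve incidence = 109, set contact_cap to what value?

Intervening on contact_cap fixes its value directly, overriding its dependence on isolation_days.
Substituting into the susceptibles equation gives susceptibles = -2*contact_cap - 40.
Substituting into the R_eff equation gives R_eff = 2*contact_cap + 46.
incidence becomes 6*contact_cap + 133.
Solve 6*contact_cap + 133 = 109: contact_cap = (109 - 133) / 6 = -4.

contact_cap = -4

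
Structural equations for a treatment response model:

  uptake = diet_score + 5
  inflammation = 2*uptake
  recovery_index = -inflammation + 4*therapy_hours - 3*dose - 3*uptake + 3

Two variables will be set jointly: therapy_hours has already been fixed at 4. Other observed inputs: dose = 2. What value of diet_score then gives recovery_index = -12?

With therapy_hours held at 4:
Substituting into the inflammation equation gives inflammation = 2*diet_score + 10.
Substituting into the recovery_index equation gives recovery_index = -5*diet_score - 12.
Solve -5*diet_score - 12 = -12: diet_score = (-12 + 12) / -5 = 0.

diet_score = 0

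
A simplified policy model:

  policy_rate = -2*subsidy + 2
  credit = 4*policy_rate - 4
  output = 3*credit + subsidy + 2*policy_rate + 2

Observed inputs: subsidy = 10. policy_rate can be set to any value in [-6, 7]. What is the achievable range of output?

-84 to 98

Intervening on policy_rate fixes its value directly, overriding its dependence on subsidy.
Substituting into the output equation gives output = 14*policy_rate.
Linear in policy_rate, so extremes are at the endpoints: policy_rate = -6 gives output = -84; policy_rate = 7 gives output = 98.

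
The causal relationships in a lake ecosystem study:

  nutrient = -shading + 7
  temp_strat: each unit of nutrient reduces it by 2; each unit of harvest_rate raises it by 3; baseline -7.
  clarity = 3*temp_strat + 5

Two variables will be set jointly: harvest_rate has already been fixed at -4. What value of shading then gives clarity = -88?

With harvest_rate held at -4:
Substituting into the temp_strat equation gives temp_strat = 2*shading - 33.
Substituting into the clarity equation gives clarity = 6*shading - 94.
Solve 6*shading - 94 = -88: shading = (-88 + 94) / 6 = 1.

shading = 1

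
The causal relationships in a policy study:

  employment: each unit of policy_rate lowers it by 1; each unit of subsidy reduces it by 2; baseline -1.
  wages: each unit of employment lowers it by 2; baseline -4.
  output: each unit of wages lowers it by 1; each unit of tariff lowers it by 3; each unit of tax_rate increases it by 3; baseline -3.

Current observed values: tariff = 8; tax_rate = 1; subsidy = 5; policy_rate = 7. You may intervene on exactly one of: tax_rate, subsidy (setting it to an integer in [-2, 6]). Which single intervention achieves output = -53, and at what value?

set tax_rate = 2

Intervening on tax_rate: with other inputs at their observed values, output = 3*tax_rate - 59. Solving for -53 gives tax_rate = 2, within [-2, 6].
Intervening on subsidy: output = -4*subsidy - 36. Reaching -53 requires subsidy = 17/4, not an integer.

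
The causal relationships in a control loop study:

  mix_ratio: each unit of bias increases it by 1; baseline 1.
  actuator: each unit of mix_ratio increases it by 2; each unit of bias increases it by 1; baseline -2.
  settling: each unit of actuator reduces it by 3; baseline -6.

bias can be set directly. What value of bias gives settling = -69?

Substituting into the actuator equation gives actuator = 3*bias.
Substituting into the settling equation gives settling = -9*bias - 6.
Solve -9*bias - 6 = -69: bias = (-69 + 6) / -9 = 7.

bias = 7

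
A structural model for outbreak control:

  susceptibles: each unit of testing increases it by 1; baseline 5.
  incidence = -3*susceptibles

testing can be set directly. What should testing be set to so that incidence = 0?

testing = -5

Substituting into the incidence equation gives incidence = -3*testing - 15.
Solve -3*testing - 15 = 0: testing = (0 + 15) / -3 = -5.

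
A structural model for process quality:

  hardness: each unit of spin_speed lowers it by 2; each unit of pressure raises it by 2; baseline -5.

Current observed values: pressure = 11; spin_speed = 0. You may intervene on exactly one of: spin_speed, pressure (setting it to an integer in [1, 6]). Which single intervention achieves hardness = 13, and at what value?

set spin_speed = 2

Intervening on spin_speed: with other inputs at their observed values, hardness = -2*spin_speed + 17. Solving for 13 gives spin_speed = 2, within [1, 6].
Intervening on pressure: hardness = 2*pressure - 5. Reaching 13 requires pressure = 9, outside [1, 6].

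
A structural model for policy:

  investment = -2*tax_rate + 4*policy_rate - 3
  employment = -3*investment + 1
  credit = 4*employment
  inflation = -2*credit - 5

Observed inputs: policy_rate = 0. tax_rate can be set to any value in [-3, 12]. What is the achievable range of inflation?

Substituting into the investment equation gives investment = -2*tax_rate - 3.
employment becomes 6*tax_rate + 10.
This gives credit = 24*tax_rate + 40.
Substituting into the inflation equation gives inflation = -48*tax_rate - 85.
Linear in tax_rate, so extremes are at the endpoints: tax_rate = -3 gives inflation = 59; tax_rate = 12 gives inflation = -661.

-661 to 59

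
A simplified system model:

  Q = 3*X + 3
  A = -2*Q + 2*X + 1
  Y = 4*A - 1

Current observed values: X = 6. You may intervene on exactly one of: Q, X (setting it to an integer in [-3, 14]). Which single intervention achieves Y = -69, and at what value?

Intervening on Q: Y = -8*Q + 51. Reaching -69 requires Q = 15, outside [-3, 14].
Intervening on X: with other inputs at their observed values, Y = -16*X - 21. Solving for -69 gives X = 3, within [-3, 14].

set X = 3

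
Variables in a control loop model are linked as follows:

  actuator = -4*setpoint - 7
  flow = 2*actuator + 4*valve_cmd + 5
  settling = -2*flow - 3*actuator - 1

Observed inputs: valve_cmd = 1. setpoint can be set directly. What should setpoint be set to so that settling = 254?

setpoint = 8

Substituting into the flow equation gives flow = -8*setpoint - 5.
Substituting into the settling equation gives settling = 28*setpoint + 30.
Solve 28*setpoint + 30 = 254: setpoint = (254 - 30) / 28 = 8.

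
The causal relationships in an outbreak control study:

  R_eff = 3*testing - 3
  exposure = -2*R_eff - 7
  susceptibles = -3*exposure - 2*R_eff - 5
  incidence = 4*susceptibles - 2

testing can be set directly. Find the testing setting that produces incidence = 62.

testing = 1

Substituting into the exposure equation gives exposure = -6*testing - 1.
Substituting into the susceptibles equation gives susceptibles = 12*testing + 4.
Substituting into the incidence equation gives incidence = 48*testing + 14.
Solve 48*testing + 14 = 62: testing = (62 - 14) / 48 = 1.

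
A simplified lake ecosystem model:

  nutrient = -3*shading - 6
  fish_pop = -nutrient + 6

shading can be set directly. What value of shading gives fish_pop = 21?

shading = 3

Substituting into the fish_pop equation gives fish_pop = 3*shading + 12.
Solve 3*shading + 12 = 21: shading = (21 - 12) / 3 = 3.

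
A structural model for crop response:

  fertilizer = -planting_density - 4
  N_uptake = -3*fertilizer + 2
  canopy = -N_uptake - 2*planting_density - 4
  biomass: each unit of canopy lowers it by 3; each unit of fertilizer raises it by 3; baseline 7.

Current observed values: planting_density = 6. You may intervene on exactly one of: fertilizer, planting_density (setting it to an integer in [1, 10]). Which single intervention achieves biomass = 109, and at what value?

Intervening on fertilizer: biomass = -6*fertilizer + 61. Reaching 109 requires fertilizer = -8, outside [1, 10].
Intervening on planting_density: with other inputs at their observed values, biomass = 12*planting_density + 49. Solving for 109 gives planting_density = 5, within [1, 10].

set planting_density = 5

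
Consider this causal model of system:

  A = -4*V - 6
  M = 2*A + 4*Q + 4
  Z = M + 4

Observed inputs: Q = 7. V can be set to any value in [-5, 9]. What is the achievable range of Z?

-48 to 64

Substituting into the M equation gives M = -8*V + 20.
This gives Z = -8*V + 24.
Linear in V, so extremes are at the endpoints: V = -5 gives Z = 64; V = 9 gives Z = -48.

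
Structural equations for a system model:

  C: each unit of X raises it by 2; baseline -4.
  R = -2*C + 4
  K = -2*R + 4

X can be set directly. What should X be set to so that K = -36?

Substituting into the R equation gives R = -4*X + 12.
K becomes 8*X - 20.
Solve 8*X - 20 = -36: X = (-36 + 20) / 8 = -2.

X = -2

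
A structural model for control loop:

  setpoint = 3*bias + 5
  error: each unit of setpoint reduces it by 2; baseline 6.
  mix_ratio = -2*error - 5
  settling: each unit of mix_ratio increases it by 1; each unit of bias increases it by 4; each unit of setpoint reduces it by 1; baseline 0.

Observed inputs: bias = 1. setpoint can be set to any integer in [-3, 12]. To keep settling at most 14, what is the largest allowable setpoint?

setpoint = 9

Intervening on setpoint fixes its value directly, overriding its dependence on bias.
Substituting into the mix_ratio equation gives mix_ratio = 4*setpoint - 17.
settling becomes 3*setpoint - 13.
Require 3*setpoint - 13 ≤ 14, so setpoint ≤ 9.
The largest integer in [-3, 12] satisfying this is 9.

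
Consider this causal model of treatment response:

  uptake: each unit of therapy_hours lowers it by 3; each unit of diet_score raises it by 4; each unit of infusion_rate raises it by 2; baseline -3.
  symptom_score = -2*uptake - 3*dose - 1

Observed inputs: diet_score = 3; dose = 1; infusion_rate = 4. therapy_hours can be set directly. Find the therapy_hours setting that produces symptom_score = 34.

Substituting into the uptake equation gives uptake = -3*therapy_hours + 17.
symptom_score becomes 6*therapy_hours - 38.
Solve 6*therapy_hours - 38 = 34: therapy_hours = (34 + 38) / 6 = 12.

therapy_hours = 12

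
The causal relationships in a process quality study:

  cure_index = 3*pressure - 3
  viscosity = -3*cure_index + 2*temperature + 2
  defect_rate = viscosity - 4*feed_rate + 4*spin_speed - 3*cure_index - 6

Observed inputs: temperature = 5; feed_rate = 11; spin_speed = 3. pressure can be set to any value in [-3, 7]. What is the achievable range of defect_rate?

Substituting into the viscosity equation gives viscosity = -9*pressure + 21.
Substituting into the defect_rate equation gives defect_rate = -18*pressure - 8.
Linear in pressure, so extremes are at the endpoints: pressure = -3 gives defect_rate = 46; pressure = 7 gives defect_rate = -134.

-134 to 46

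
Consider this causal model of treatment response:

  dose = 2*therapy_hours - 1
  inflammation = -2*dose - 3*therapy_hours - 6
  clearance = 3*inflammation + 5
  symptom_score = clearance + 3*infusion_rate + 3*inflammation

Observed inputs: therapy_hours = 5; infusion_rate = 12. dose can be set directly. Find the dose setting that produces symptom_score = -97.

dose = 1

Intervening on dose fixes its value directly, overriding its dependence on therapy_hours.
Substituting into the inflammation equation gives inflammation = -2*dose - 21.
Substituting into the clearance equation gives clearance = -6*dose - 58.
Substituting into the symptom_score equation gives symptom_score = -12*dose - 85.
Solve -12*dose - 85 = -97: dose = (-97 + 85) / -12 = 1.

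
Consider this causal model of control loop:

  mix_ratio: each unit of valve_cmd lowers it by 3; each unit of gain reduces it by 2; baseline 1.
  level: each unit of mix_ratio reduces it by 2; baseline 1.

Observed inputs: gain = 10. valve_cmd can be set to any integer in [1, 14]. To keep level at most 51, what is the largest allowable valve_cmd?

Substituting into the mix_ratio equation gives mix_ratio = -3*valve_cmd - 19.
Substituting into the level equation gives level = 6*valve_cmd + 39.
Require 6*valve_cmd + 39 ≤ 51, so valve_cmd ≤ 2.
The largest integer in [1, 14] satisfying this is 2.

valve_cmd = 2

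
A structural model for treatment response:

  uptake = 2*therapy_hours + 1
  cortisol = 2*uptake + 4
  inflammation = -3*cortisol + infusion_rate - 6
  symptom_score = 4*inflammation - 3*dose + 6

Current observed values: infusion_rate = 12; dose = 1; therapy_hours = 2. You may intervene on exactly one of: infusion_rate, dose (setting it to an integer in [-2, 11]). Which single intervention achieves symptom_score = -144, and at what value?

set dose = 2

Intervening on infusion_rate: symptom_score = 4*infusion_rate - 189. Reaching -144 requires infusion_rate = 45/4, not an integer.
Intervening on dose: with other inputs at their observed values, symptom_score = -3*dose - 138. Solving for -144 gives dose = 2, within [-2, 11].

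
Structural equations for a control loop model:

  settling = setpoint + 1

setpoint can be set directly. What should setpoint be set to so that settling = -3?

setpoint = -4

Solve setpoint + 1 = -3: setpoint = (-3 - 1) / 1 = -4.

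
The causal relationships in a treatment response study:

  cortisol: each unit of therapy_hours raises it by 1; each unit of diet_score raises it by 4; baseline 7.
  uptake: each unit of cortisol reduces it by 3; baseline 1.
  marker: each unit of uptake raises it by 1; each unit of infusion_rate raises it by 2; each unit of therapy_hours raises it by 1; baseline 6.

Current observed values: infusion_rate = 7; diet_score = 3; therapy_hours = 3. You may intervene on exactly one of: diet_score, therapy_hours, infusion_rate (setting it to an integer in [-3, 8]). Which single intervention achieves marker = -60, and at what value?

set infusion_rate = -2

Intervening on diet_score: marker = -12*diet_score - 6. Reaching -60 requires diet_score = 9/2, not an integer.
Intervening on therapy_hours: marker = -2*therapy_hours - 36. Reaching -60 requires therapy_hours = 12, outside [-3, 8].
Intervening on infusion_rate: with other inputs at their observed values, marker = 2*infusion_rate - 56. Solving for -60 gives infusion_rate = -2, within [-3, 8].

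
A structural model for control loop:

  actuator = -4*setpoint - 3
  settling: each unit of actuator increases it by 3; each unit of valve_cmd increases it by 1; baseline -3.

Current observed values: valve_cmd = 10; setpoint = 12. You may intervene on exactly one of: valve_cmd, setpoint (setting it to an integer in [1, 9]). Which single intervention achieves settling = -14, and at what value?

Intervening on valve_cmd: settling = valve_cmd - 156. Reaching -14 requires valve_cmd = 142, outside [1, 9].
Intervening on setpoint: with other inputs at their observed values, settling = -12*setpoint - 2. Solving for -14 gives setpoint = 1, within [1, 9].

set setpoint = 1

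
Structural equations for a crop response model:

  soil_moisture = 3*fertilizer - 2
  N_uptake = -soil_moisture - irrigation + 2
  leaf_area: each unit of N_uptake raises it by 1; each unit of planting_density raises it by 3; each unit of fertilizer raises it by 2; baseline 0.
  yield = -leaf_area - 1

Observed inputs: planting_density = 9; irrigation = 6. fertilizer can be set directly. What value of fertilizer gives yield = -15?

fertilizer = 11

Substituting into the N_uptake equation gives N_uptake = -3*fertilizer - 2.
So leaf_area = -fertilizer + 25.
This gives yield = fertilizer - 26.
Solve fertilizer - 26 = -15: fertilizer = (-15 + 26) / 1 = 11.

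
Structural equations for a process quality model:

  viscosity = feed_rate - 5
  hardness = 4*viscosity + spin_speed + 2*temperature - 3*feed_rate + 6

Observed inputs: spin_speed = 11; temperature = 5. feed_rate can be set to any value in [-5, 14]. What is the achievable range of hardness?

Substituting into the hardness equation gives hardness = feed_rate + 7.
Linear in feed_rate, so extremes are at the endpoints: feed_rate = -5 gives hardness = 2; feed_rate = 14 gives hardness = 21.

2 to 21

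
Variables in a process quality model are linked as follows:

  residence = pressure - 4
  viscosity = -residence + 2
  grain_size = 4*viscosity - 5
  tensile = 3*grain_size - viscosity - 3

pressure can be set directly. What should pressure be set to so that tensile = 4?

pressure = 4

Substituting into the viscosity equation gives viscosity = -pressure + 6.
Substituting into the grain_size equation gives grain_size = -4*pressure + 19.
Substituting into the tensile equation gives tensile = -11*pressure + 48.
Solve -11*pressure + 48 = 4: pressure = (4 - 48) / -11 = 4.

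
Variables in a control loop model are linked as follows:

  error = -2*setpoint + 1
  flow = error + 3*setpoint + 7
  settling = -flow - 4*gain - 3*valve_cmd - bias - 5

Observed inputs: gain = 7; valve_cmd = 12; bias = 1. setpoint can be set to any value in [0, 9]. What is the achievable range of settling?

-87 to -78

Substituting into the flow equation gives flow = setpoint + 8.
Substituting into the settling equation gives settling = -setpoint - 78.
Linear in setpoint, so extremes are at the endpoints: setpoint = 0 gives settling = -78; setpoint = 9 gives settling = -87.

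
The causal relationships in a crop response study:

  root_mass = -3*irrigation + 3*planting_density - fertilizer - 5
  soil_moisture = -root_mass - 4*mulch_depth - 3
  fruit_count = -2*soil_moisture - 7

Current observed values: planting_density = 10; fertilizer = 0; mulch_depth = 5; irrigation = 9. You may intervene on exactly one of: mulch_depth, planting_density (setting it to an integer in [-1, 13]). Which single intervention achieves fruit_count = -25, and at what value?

Intervening on mulch_depth: fruit_count = 8*mulch_depth - 5. Reaching -25 requires mulch_depth = -5/2, not an integer.
Intervening on planting_density: with other inputs at their observed values, fruit_count = 6*planting_density - 25. Solving for -25 gives planting_density = 0, within [-1, 13].

set planting_density = 0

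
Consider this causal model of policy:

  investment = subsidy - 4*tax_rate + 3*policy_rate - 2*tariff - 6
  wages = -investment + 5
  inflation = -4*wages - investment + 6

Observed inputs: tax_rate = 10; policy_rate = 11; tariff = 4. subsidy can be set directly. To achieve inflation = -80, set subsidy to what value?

subsidy = -1

Substituting into the investment equation gives investment = subsidy - 21.
Substituting into the wages equation gives wages = -subsidy + 26.
So inflation = 3*subsidy - 77.
Solve 3*subsidy - 77 = -80: subsidy = (-80 + 77) / 3 = -1.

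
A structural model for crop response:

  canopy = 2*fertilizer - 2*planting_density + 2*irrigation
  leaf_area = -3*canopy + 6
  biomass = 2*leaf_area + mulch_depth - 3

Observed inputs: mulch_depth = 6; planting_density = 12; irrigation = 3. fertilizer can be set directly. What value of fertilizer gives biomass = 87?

Substituting into the canopy equation gives canopy = 2*fertilizer - 18.
This gives leaf_area = -6*fertilizer + 60.
So biomass = -12*fertilizer + 123.
Solve -12*fertilizer + 123 = 87: fertilizer = (87 - 123) / -12 = 3.

fertilizer = 3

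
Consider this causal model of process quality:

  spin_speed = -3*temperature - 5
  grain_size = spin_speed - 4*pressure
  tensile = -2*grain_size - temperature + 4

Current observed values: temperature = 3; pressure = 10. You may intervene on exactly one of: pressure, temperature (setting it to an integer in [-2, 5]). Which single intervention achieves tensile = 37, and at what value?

set pressure = 1

Intervening on pressure: with other inputs at their observed values, tensile = 8*pressure + 29. Solving for 37 gives pressure = 1, within [-2, 5].
Intervening on temperature: tensile = 5*temperature + 94. Reaching 37 requires temperature = -57/5, not an integer.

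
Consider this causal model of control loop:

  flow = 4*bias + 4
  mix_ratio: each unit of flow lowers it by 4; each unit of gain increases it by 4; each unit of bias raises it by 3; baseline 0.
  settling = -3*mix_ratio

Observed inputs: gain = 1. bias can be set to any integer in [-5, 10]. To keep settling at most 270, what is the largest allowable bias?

Substituting into the mix_ratio equation gives mix_ratio = -13*bias - 12.
So settling = 39*bias + 36.
Require 39*bias + 36 ≤ 270, so bias ≤ 6.
The largest integer in [-5, 10] satisfying this is 6.

bias = 6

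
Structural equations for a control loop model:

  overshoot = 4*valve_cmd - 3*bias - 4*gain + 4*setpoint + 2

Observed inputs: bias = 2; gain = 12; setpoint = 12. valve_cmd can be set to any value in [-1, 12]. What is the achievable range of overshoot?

-8 to 44

Substituting into the overshoot equation gives overshoot = 4*valve_cmd - 4.
Linear in valve_cmd, so extremes are at the endpoints: valve_cmd = -1 gives overshoot = -8; valve_cmd = 12 gives overshoot = 44.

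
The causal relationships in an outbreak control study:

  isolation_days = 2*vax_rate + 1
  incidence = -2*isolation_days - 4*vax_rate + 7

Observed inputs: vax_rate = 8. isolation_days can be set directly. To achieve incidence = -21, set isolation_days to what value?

isolation_days = -2

Intervening on isolation_days fixes its value directly, overriding its dependence on vax_rate.
Substituting into the incidence equation gives incidence = -2*isolation_days - 25.
Solve -2*isolation_days - 25 = -21: isolation_days = (-21 + 25) / -2 = -2.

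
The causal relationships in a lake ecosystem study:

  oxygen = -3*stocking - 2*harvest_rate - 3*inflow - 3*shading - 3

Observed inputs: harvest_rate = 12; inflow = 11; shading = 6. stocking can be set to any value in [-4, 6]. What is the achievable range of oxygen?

-96 to -66

Substituting into the oxygen equation gives oxygen = -3*stocking - 78.
Linear in stocking, so extremes are at the endpoints: stocking = -4 gives oxygen = -66; stocking = 6 gives oxygen = -96.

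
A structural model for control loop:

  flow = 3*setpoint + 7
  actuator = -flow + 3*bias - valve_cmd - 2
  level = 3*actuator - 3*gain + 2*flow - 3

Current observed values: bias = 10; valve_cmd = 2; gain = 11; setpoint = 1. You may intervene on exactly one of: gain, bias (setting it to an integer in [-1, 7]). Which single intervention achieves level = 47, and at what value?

set gain = 6

Intervening on gain: with other inputs at their observed values, level = -3*gain + 65. Solving for 47 gives gain = 6, within [-1, 7].
Intervening on bias: level = 9*bias - 58. Reaching 47 requires bias = 35/3, not an integer.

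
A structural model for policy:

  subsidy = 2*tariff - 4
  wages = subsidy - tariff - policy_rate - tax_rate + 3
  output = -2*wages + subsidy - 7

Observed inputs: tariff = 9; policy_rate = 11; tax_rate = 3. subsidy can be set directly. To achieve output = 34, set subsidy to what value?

Intervening on subsidy fixes its value directly, overriding its dependence on tariff.
Substituting into the wages equation gives wages = subsidy - 20.
Substituting into the output equation gives output = -subsidy + 33.
Solve -subsidy + 33 = 34: subsidy = (34 - 33) / -1 = -1.

subsidy = -1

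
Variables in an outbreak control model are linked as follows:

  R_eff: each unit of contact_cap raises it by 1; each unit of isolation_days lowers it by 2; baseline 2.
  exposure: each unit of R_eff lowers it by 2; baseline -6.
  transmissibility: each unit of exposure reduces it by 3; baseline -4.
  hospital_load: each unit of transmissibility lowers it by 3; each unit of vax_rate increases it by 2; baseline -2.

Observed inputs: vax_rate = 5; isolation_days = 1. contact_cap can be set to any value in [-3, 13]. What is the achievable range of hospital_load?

-268 to 20

Substituting into the R_eff equation gives R_eff = contact_cap.
Substituting into the exposure equation gives exposure = -2*contact_cap - 6.
So transmissibility = 6*contact_cap + 14.
Substituting into the hospital_load equation gives hospital_load = -18*contact_cap - 34.
Linear in contact_cap, so extremes are at the endpoints: contact_cap = -3 gives hospital_load = 20; contact_cap = 13 gives hospital_load = -268.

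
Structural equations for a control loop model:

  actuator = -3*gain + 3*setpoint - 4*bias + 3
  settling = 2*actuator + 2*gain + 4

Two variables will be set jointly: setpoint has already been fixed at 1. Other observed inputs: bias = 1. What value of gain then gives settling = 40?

With setpoint held at 1:
Substituting into the actuator equation gives actuator = -3*gain + 2.
Substituting into the settling equation gives settling = -4*gain + 8.
Solve -4*gain + 8 = 40: gain = (40 - 8) / -4 = -8.

gain = -8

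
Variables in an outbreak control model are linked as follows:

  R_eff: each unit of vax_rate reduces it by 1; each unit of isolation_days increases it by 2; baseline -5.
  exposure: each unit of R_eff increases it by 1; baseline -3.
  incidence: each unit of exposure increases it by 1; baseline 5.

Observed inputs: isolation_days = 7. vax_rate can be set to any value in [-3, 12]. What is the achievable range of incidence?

-1 to 14

Substituting into the R_eff equation gives R_eff = -vax_rate + 9.
So exposure = -vax_rate + 6.
Substituting into the incidence equation gives incidence = -vax_rate + 11.
Linear in vax_rate, so extremes are at the endpoints: vax_rate = -3 gives incidence = 14; vax_rate = 12 gives incidence = -1.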